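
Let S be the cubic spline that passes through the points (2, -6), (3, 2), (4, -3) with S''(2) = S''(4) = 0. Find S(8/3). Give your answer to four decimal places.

With σ_i denoting the second derivative at x_i, h_i = 1, 1, and Δ_i = (y_(i+1) − y_i)/h_i = 8, -5:
  1·σ_0 + 4·σ_1 + 1·σ_2 = 6(Δ_1 - Δ_0) = -78
Natural end conditions: σ_0 = σ_2 = 0.
Forward elimination and back-substitution give σ_0 = 0, σ_1 = -39/2, σ_2 = 0.
On [2, 3], S(x) = -6 + 45/4·(x - 2) + 0·(x - 2)² - 13/4·(x - 2)³.
With (x - 2) = 2/3: S(8/3) = 29/54.

0.5370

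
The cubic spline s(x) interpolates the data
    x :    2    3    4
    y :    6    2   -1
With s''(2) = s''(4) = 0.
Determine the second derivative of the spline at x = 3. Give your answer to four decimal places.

1.5000

Let σ_i = s''(x_i). Step sizes h_i = 1, 1; slopes of the chords Δ_i = (y_(i+1) - y_i)/h_i = -4, -3.
  1·σ_0 + 4·σ_1 + 1·σ_2 = 6(Δ_1 - Δ_0) = 6
Natural end conditions: σ_0 = σ_2 = 0.
Solving: σ_0 = 0, σ_1 = 3/2, σ_2 = 0.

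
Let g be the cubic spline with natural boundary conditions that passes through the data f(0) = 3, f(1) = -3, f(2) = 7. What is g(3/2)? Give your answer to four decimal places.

0.5000

Let m_i = g''(x_i). Step sizes h_i = 1, 1; slopes of the chords Δ_i = (y_(i+1) - y_i)/h_i = -6, 10.
  1·m_0 + 4·m_1 + 1·m_2 = 6(Δ_1 - Δ_0) = 96
Natural end conditions: m_0 = m_2 = 0.
Hence m_0 = 0, m_1 = 24, m_2 = 0.
On [1, 2], g(x) = -3 + 2·(x - 1) + 12·(x - 1)² - 4·(x - 1)³.
With (x - 1) = 1/2: g(3/2) = 1/2.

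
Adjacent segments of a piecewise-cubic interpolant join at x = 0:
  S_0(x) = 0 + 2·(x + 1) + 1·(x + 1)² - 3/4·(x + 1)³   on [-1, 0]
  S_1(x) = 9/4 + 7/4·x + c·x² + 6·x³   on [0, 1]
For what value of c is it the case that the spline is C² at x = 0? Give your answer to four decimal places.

S_0''(x) = 2 - 9/2·(x + 1), so S_0''(0) = -5/2. On the right, S_1''(0) = 2c, so c = -5/4.

-1.2500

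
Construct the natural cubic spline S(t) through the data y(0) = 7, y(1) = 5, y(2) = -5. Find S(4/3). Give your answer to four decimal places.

With M_i denoting the second derivative at x_i, h_i = 1, 1, and Δ_i = (y_(i+1) − y_i)/h_i = -2, -10:
  1·M_0 + 4·M_1 + 1·M_2 = 6(Δ_1 - Δ_0) = -48
Natural end conditions: M_0 = M_2 = 0.
Hence M_0 = 0, M_1 = -12, M_2 = 0.
On [1, 2], S(t) = 5 - 6·(t - 1) - 6·(t - 1)² + 2·(t - 1)³.
With (t - 1) = 1/3: S(4/3) = 65/27.

2.4074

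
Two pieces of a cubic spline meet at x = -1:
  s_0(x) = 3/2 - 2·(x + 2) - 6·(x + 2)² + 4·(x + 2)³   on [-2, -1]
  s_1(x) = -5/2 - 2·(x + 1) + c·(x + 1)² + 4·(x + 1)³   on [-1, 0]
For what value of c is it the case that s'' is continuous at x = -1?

s_0''(x) = -12 + 24·(x + 2), so s_0''(-1) = 12. On the right, s_1''(-1) = 2c, so c = 6.

6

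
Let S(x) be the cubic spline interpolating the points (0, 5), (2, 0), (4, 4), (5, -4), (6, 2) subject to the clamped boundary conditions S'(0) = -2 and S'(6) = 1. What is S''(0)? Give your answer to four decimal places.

-5.4643

Let σ_i = S''(x_i). Step sizes h_i = 2, 2, 1, 1; slopes of the chords Δ_i = (y_(i+1) - y_i)/h_i = -5/2, 2, -8, 6.
  2·σ_0 + 8·σ_1 + 2·σ_2 = 6(Δ_1 - Δ_0) = 27
  2·σ_1 + 6·σ_2 + 1·σ_3 = 6(Δ_2 - Δ_1) = -60
  1·σ_2 + 4·σ_3 + 1·σ_4 = 6(Δ_3 - Δ_2) = 84
Clamped end conditions give two more equations: 2h_0·σ_0 + h_0·σ_1 = 6(Δ_0 - S'(0)) = -3 and h_3·σ_3 + 2h_3·σ_4 = 6(S'(6) - Δ_3) = -30.
Hence σ_0 = -153/28, σ_1 = 66/7, σ_2 = -75/4, σ_3 = 471/14, σ_4 = -891/28.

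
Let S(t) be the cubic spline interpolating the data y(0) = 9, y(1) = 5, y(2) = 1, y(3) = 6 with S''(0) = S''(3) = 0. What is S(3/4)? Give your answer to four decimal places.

Put m_i = S'' at the i-th knot. Here h = (1, 1, 1) and Δ = (-4, -4, 5), so the interior equations h_(i-1)·m_(i-1) + 2(h_(i-1)+h_i)·m_i + h_i·m_(i+1) = 6(Δ_i − Δ_(i-1)) read
  1·m_0 + 4·m_1 + 1·m_2 = 6(Δ_1 - Δ_0) = 0
  1·m_1 + 4·m_2 + 1·m_3 = 6(Δ_2 - Δ_1) = 54
Natural end conditions: m_0 = m_3 = 0.
Solving the tridiagonal system: m_0 = 0, m_1 = -18/5, m_2 = 72/5, m_3 = 0.
On [0, 1], S(t) = 9 - 17/5·t + 0·t² - 3/5·t³.
With t = 3/4: S(3/4) = 1983/320.

6.1969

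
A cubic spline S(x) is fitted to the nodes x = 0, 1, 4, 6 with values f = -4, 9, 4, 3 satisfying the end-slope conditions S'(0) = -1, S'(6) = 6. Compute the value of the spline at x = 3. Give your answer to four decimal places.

11.4573

Write M_i for S''(x_i). With h_i = 1, 3, 2 and divided differences Δ_i = 13, -5/3, -1/2, the continuity of S' gives the tridiagonal system
  1·M_0 + 8·M_1 + 3·M_2 = 6(Δ_1 - Δ_0) = -88
  3·M_1 + 10·M_2 + 2·M_3 = 6(Δ_2 - Δ_1) = 7
Clamped end conditions give two more equations: 2h_0·M_0 + h_0·M_1 = 6(Δ_0 - S'(0)) = 84 and h_2·M_2 + 2h_2·M_3 = 6(S'(6) - Δ_2) = 39.
Hence M_0 = 4031/78, M_1 = -755/39, M_2 = 395/78, M_3 = 563/78.
On [1, 4], S(x) = 9 + 2365/156·(x - 1) - 755/78·(x - 1)² + 635/468·(x - 1)³.
With (x - 1) = 2: S(3) = 2681/234.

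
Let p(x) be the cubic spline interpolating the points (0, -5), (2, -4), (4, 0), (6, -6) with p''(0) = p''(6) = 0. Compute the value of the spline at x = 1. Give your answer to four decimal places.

Let m_i = p''(x_i). Step sizes h_i = 2, 2, 2; slopes of the chords Δ_i = (y_(i+1) - y_i)/h_i = 1/2, 2, -3.
  2·m_0 + 8·m_1 + 2·m_2 = 6(Δ_1 - Δ_0) = 9
  2·m_1 + 8·m_2 + 2·m_3 = 6(Δ_2 - Δ_1) = -30
Natural end conditions: m_0 = m_3 = 0.
Hence m_0 = 0, m_1 = 11/5, m_2 = -43/10, m_3 = 0.
On [0, 2], p(x) = -5 - 7/30·x + 0·x² + 11/60·x³.
With x = 1: p(1) = -101/20.

-5.0500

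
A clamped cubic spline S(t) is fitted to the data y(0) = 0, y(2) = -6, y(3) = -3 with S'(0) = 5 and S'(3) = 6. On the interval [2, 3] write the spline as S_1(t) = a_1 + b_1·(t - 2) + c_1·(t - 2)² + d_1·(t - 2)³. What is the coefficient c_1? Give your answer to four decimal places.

With M_i denoting the second derivative at x_i, h_i = 2, 1, and Δ_i = (y_(i+1) − y_i)/h_i = -3, 3:
  2·M_0 + 6·M_1 + 1·M_2 = 6(Δ_1 - Δ_0) = 36
Clamped end conditions give two more equations: 2h_0·M_0 + h_0·M_1 = 6(Δ_0 - S'(0)) = -48 and h_1·M_1 + 2h_1·M_2 = 6(S'(3) - Δ_1) = 18.
Solving: M_0 = -53/3, M_1 = 34/3, M_2 = 10/3.
On [2, 3], with S_1(t) = a_1 + b_1·(t - 2) + c_1·(t - 2)² + d_1·(t - 2)³: c_1 = M_1/2 = 17/3, d_1 = (M_2 - M_1)/(6h_1) = -4/3, b_1 = Δ_1 - h_1(2M_1 + M_2)/6 = -4/3.

5.6667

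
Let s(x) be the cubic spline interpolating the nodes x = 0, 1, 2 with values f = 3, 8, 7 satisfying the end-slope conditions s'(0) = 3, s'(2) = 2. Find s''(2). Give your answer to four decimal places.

17.5000

Put m_i = s'' at the i-th knot. Here h = (1, 1) and Δ = (5, -1), so the interior equations h_(i-1)·m_(i-1) + 2(h_(i-1)+h_i)·m_i + h_i·m_(i+1) = 6(Δ_i − Δ_(i-1)) read
  1·m_0 + 4·m_1 + 1·m_2 = 6(Δ_1 - Δ_0) = -36
Clamped end conditions give two more equations: 2h_0·m_0 + h_0·m_1 = 6(Δ_0 - s'(0)) = 12 and h_1·m_1 + 2h_1·m_2 = 6(s'(2) - Δ_1) = 18.
Solving: m_0 = 29/2, m_1 = -17, m_2 = 35/2.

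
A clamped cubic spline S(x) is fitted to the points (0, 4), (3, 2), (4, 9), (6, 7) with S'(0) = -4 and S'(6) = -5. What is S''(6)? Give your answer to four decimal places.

-1.7143

Put m_i = S'' at the i-th knot. Here h = (3, 1, 2) and Δ = (-2/3, 7, -1), so the interior equations h_(i-1)·m_(i-1) + 2(h_(i-1)+h_i)·m_i + h_i·m_(i+1) = 6(Δ_i − Δ_(i-1)) read
  3·m_0 + 8·m_1 + 1·m_2 = 6(Δ_1 - Δ_0) = 46
  1·m_1 + 6·m_2 + 2·m_3 = 6(Δ_2 - Δ_1) = -48
Clamped end conditions give two more equations: 2h_0·m_0 + h_0·m_1 = 6(Δ_0 - S'(0)) = 20 and h_2·m_2 + 2h_2·m_3 = 6(S'(6) - Δ_2) = -24.
Forward elimination and back-substitution give m_0 = -2/21, m_1 = 48/7, m_2 = -60/7, m_3 = -12/7.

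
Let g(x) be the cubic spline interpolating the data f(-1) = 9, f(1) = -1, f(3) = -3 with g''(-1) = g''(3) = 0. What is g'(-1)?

-6

With m_i denoting the second derivative at x_i, h_i = 2, 2, and Δ_i = (y_(i+1) − y_i)/h_i = -5, -1:
  2·m_0 + 8·m_1 + 2·m_2 = 6(Δ_1 - Δ_0) = 24
Natural end conditions: m_0 = m_2 = 0.
Hence m_0 = 0, m_1 = 3, m_2 = 0.
On [-1, 1], g'(x) = b_0 + 2c_0·(x + 1) + 3d_0·(x + 1)² with b_0 = Δ_0 - h_0(2m_0 + m_1)/6 = -6, c_0 = m_0/2 = 0, d_0 = (m_1 - m_0)/(6h_0) = 1/4. So g'(-1) = -6.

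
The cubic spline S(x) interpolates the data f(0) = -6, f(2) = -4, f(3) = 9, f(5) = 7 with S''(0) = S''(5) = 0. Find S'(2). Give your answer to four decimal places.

10.8286

With M_i denoting the second derivative at x_i, h_i = 2, 1, 2, and Δ_i = (y_(i+1) − y_i)/h_i = 1, 13, -1:
  2·M_0 + 6·M_1 + 1·M_2 = 6(Δ_1 - Δ_0) = 72
  1·M_1 + 6·M_2 + 2·M_3 = 6(Δ_2 - Δ_1) = -84
Natural end conditions: M_0 = M_3 = 0.
Forward elimination and back-substitution give M_0 = 0, M_1 = 516/35, M_2 = -576/35, M_3 = 0.
On [2, 3], S'(x) = b_1 + 2c_1·(x - 2) + 3d_1·(x - 2)² with b_1 = Δ_1 - h_1(2M_1 + M_2)/6 = 379/35, c_1 = M_1/2 = 258/35, d_1 = (M_2 - M_1)/(6h_1) = -26/5. So S'(2) = 379/35.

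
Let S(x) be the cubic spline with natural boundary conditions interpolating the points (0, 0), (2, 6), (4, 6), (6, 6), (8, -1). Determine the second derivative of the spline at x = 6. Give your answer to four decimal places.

-2.9732

With M_i denoting the second derivative at x_i, h_i = 2, 2, 2, 2, and Δ_i = (y_(i+1) − y_i)/h_i = 3, 0, 0, -7/2:
  2·M_0 + 8·M_1 + 2·M_2 = 6(Δ_1 - Δ_0) = -18
  2·M_1 + 8·M_2 + 2·M_3 = 6(Δ_2 - Δ_1) = 0
  2·M_2 + 8·M_3 + 2·M_4 = 6(Δ_3 - Δ_2) = -21
Natural end conditions: M_0 = M_4 = 0.
Forward elimination and back-substitution give M_0 = 0, M_1 = -291/112, M_2 = 39/28, M_3 = -333/112, M_4 = 0.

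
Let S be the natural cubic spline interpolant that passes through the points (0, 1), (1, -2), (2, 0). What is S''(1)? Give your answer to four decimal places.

With σ_i denoting the second derivative at x_i, h_i = 1, 1, and Δ_i = (y_(i+1) − y_i)/h_i = -3, 2:
  1·σ_0 + 4·σ_1 + 1·σ_2 = 6(Δ_1 - Δ_0) = 30
Natural end conditions: σ_0 = σ_2 = 0.
Solving: σ_0 = 0, σ_1 = 15/2, σ_2 = 0.

7.5000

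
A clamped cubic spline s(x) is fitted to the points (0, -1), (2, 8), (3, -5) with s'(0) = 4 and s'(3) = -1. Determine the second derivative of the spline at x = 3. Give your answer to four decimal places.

Put M_i = s'' at the i-th knot. Here h = (2, 1) and Δ = (9/2, -13), so the interior equations h_(i-1)·M_(i-1) + 2(h_(i-1)+h_i)·M_i + h_i·M_(i+1) = 6(Δ_i − Δ_(i-1)) read
  2·M_0 + 6·M_1 + 1·M_2 = 6(Δ_1 - Δ_0) = -105
Clamped end conditions give two more equations: 2h_0·M_0 + h_0·M_1 = 6(Δ_0 - s'(0)) = 3 and h_1·M_1 + 2h_1·M_2 = 6(s'(3) - Δ_1) = 72.
Solving the tridiagonal system: M_0 = 199/12, M_1 = -95/3, M_2 = 311/6.

51.8333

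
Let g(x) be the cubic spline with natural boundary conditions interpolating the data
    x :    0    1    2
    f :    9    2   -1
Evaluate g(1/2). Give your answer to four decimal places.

5.1250

Let M_i = g''(x_i). Step sizes h_i = 1, 1; slopes of the chords Δ_i = (y_(i+1) - y_i)/h_i = -7, -3.
  1·M_0 + 4·M_1 + 1·M_2 = 6(Δ_1 - Δ_0) = 24
Natural end conditions: M_0 = M_2 = 0.
Hence M_0 = 0, M_1 = 6, M_2 = 0.
On [0, 1], g(x) = 9 - 8·x + 0·x² + 1·x³.
With x = 1/2: g(1/2) = 41/8.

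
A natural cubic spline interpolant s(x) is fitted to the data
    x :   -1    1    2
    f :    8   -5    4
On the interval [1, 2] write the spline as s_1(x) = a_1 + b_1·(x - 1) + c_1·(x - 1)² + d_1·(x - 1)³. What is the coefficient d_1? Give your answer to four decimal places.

Write m_i for s''(x_i). With h_i = 2, 1 and divided differences Δ_i = -13/2, 9, the continuity of s' gives the tridiagonal system
  2·m_0 + 6·m_1 + 1·m_2 = 6(Δ_1 - Δ_0) = 93
Natural end conditions: m_0 = m_2 = 0.
Hence m_0 = 0, m_1 = 31/2, m_2 = 0.
On [1, 2], with s_1(x) = a_1 + b_1·(x - 1) + c_1·(x - 1)² + d_1·(x - 1)³: c_1 = m_1/2 = 31/4, d_1 = (m_2 - m_1)/(6h_1) = -31/12, b_1 = Δ_1 - h_1(2m_1 + m_2)/6 = 23/6.

-2.5833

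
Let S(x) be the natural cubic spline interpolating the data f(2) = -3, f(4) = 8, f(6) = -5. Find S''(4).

Let σ_i = S''(x_i). Step sizes h_i = 2, 2; slopes of the chords Δ_i = (y_(i+1) - y_i)/h_i = 11/2, -13/2.
  2·σ_0 + 8·σ_1 + 2·σ_2 = 6(Δ_1 - Δ_0) = -72
Natural end conditions: σ_0 = σ_2 = 0.
Hence σ_0 = 0, σ_1 = -9, σ_2 = 0.

-9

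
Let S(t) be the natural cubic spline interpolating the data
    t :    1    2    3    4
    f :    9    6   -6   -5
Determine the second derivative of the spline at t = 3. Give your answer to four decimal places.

Let m_i = S''(x_i). Step sizes h_i = 1, 1, 1; slopes of the chords Δ_i = (y_(i+1) - y_i)/h_i = -3, -12, 1.
  1·m_0 + 4·m_1 + 1·m_2 = 6(Δ_1 - Δ_0) = -54
  1·m_1 + 4·m_2 + 1·m_3 = 6(Δ_2 - Δ_1) = 78
Natural end conditions: m_0 = m_3 = 0.
Forward elimination and back-substitution give m_0 = 0, m_1 = -98/5, m_2 = 122/5, m_3 = 0.

24.4000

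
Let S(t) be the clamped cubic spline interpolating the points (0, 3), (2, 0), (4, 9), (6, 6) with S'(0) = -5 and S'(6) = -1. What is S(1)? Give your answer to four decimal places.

-0.5167

With M_i denoting the second derivative at x_i, h_i = 2, 2, 2, and Δ_i = (y_(i+1) − y_i)/h_i = -3/2, 9/2, -3/2:
  2·M_0 + 8·M_1 + 2·M_2 = 6(Δ_1 - Δ_0) = 36
  2·M_1 + 8·M_2 + 2·M_3 = 6(Δ_2 - Δ_1) = -36
Clamped end conditions give two more equations: 2h_0·M_0 + h_0·M_1 = 6(Δ_0 - S'(0)) = 21 and h_2·M_2 + 2h_2·M_3 = 6(S'(6) - Δ_2) = 3.
Solving: M_0 = 73/30, M_1 = 169/30, M_2 = -209/30, M_3 = 127/30.
On [0, 2], S(t) = 3 - 5·t + 73/60·t² + 4/15·t³.
With t = 1: S(1) = -31/60.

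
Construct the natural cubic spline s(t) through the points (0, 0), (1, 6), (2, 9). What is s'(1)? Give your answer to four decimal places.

Write M_i for s''(x_i). With h_i = 1, 1 and divided differences Δ_i = 6, 3, the continuity of s' gives the tridiagonal system
  1·M_0 + 4·M_1 + 1·M_2 = 6(Δ_1 - Δ_0) = -18
Natural end conditions: M_0 = M_2 = 0.
Hence M_0 = 0, M_1 = -9/2, M_2 = 0.
On [1, 2], s'(t) = b_1 + 2c_1·(t - 1) + 3d_1·(t - 1)² with b_1 = Δ_1 - h_1(2M_1 + M_2)/6 = 9/2, c_1 = M_1/2 = -9/4, d_1 = (M_2 - M_1)/(6h_1) = 3/4. So s'(1) = 9/2.

4.5000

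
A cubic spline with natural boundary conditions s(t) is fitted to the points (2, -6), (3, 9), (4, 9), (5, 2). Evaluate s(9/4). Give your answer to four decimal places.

Write M_i for s''(x_i). With h_i = 1, 1, 1 and divided differences Δ_i = 15, 0, -7, the continuity of s' gives the tridiagonal system
  1·M_0 + 4·M_1 + 1·M_2 = 6(Δ_1 - Δ_0) = -90
  1·M_1 + 4·M_2 + 1·M_3 = 6(Δ_2 - Δ_1) = -42
Natural end conditions: M_0 = M_3 = 0.
Forward elimination and back-substitution give M_0 = 0, M_1 = -106/5, M_2 = -26/5, M_3 = 0.
On [2, 3], s(t) = -6 + 278/15·(t - 2) + 0·(t - 2)² - 53/15·(t - 2)³.
With (t - 2) = 1/4: s(9/4) = -91/64.

-1.4219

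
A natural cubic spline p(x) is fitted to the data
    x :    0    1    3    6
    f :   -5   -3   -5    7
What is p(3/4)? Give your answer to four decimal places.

With M_i denoting the second derivative at x_i, h_i = 1, 2, 3, and Δ_i = (y_(i+1) − y_i)/h_i = 2, -1, 4:
  1·M_0 + 6·M_1 + 2·M_2 = 6(Δ_1 - Δ_0) = -18
  2·M_1 + 10·M_2 + 3·M_3 = 6(Δ_2 - Δ_1) = 30
Natural end conditions: M_0 = M_3 = 0.
Forward elimination and back-substitution give M_0 = 0, M_1 = -30/7, M_2 = 27/7, M_3 = 0.
On [0, 1], p(x) = -5 + 19/7·x + 0·x² - 5/7·x³.
With x = 3/4: p(3/4) = -209/64.

-3.2656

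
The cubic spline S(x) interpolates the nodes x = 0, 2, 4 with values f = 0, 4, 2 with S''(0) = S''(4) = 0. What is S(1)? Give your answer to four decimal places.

With m_i denoting the second derivative at x_i, h_i = 2, 2, and Δ_i = (y_(i+1) − y_i)/h_i = 2, -1:
  2·m_0 + 8·m_1 + 2·m_2 = 6(Δ_1 - Δ_0) = -18
Natural end conditions: m_0 = m_2 = 0.
Solving the tridiagonal system: m_0 = 0, m_1 = -9/4, m_2 = 0.
On [0, 2], S(x) = 0 + 11/4·x + 0·x² - 3/16·x³.
With x = 1: S(1) = 41/16.

2.5625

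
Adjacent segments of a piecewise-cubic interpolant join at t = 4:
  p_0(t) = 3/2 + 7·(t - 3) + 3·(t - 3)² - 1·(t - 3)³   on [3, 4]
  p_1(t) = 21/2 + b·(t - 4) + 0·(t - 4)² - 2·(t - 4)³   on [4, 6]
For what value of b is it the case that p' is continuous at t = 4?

p_0'(t) = 7 + 6·(t - 3) - 3·(t - 3)², so p_0'(4) = 10. On the right, p_1'(4) = b, so b = 10.

10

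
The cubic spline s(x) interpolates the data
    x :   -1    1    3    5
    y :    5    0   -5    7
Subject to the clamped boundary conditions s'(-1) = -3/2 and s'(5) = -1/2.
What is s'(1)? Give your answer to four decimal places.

Let m_i = s''(x_i). Step sizes h_i = 2, 2, 2; slopes of the chords Δ_i = (y_(i+1) - y_i)/h_i = -5/2, -5/2, 6.
  2·m_0 + 8·m_1 + 2·m_2 = 6(Δ_1 - Δ_0) = 0
  2·m_1 + 8·m_2 + 2·m_3 = 6(Δ_2 - Δ_1) = 51
Clamped end conditions give two more equations: 2h_0·m_0 + h_0·m_1 = 6(Δ_0 - s'(-1)) = -6 and h_2·m_2 + 2h_2·m_3 = 6(s'(5) - Δ_2) = -39.
Forward elimination and back-substitution give m_0 = -1/6, m_1 = -8/3, m_2 = 65/6, m_3 = -91/6.
On [1, 3], s'(x) = b_1 + 2c_1·(x - 1) + 3d_1·(x - 1)² with b_1 = Δ_1 - h_1(2m_1 + m_2)/6 = -13/3, c_1 = m_1/2 = -4/3, d_1 = (m_2 - m_1)/(6h_1) = 9/8. So s'(1) = -13/3.

-4.3333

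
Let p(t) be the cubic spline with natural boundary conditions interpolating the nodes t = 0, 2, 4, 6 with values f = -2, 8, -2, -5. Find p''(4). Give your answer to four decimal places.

With M_i denoting the second derivative at x_i, h_i = 2, 2, 2, and Δ_i = (y_(i+1) − y_i)/h_i = 5, -5, -3/2:
  2·M_0 + 8·M_1 + 2·M_2 = 6(Δ_1 - Δ_0) = -60
  2·M_1 + 8·M_2 + 2·M_3 = 6(Δ_2 - Δ_1) = 21
Natural end conditions: M_0 = M_3 = 0.
Hence M_0 = 0, M_1 = -87/10, M_2 = 24/5, M_3 = 0.

4.8000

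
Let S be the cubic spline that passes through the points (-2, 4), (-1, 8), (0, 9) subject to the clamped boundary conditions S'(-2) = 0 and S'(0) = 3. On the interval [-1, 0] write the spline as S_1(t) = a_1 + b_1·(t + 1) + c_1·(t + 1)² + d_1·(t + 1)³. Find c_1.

-6

With σ_i denoting the second derivative at x_i, h_i = 1, 1, and Δ_i = (y_(i+1) − y_i)/h_i = 4, 1:
  1·σ_0 + 4·σ_1 + 1·σ_2 = 6(Δ_1 - Δ_0) = -18
Clamped end conditions give two more equations: 2h_0·σ_0 + h_0·σ_1 = 6(Δ_0 - S'(-2)) = 24 and h_1·σ_1 + 2h_1·σ_2 = 6(S'(0) - Δ_1) = 12.
Forward elimination and back-substitution give σ_0 = 18, σ_1 = -12, σ_2 = 12.
On [-1, 0], with S_1(t) = a_1 + b_1·(t + 1) + c_1·(t + 1)² + d_1·(t + 1)³: c_1 = σ_1/2 = -6, d_1 = (σ_2 - σ_1)/(6h_1) = 4, b_1 = Δ_1 - h_1(2σ_1 + σ_2)/6 = 3.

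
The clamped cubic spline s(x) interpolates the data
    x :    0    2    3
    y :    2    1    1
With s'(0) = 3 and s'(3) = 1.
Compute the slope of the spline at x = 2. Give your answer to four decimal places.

Let M_i = s''(x_i). Step sizes h_i = 2, 1; slopes of the chords Δ_i = (y_(i+1) - y_i)/h_i = -1/2, 0.
  2·M_0 + 6·M_1 + 1·M_2 = 6(Δ_1 - Δ_0) = 3
Clamped end conditions give two more equations: 2h_0·M_0 + h_0·M_1 = 6(Δ_0 - s'(0)) = -21 and h_1·M_1 + 2h_1·M_2 = 6(s'(3) - Δ_1) = 6.
Solving the tridiagonal system: M_0 = -77/12, M_1 = 7/3, M_2 = 11/6.
On [2, 3], s'(x) = b_1 + 2c_1·(x - 2) + 3d_1·(x - 2)² with b_1 = Δ_1 - h_1(2M_1 + M_2)/6 = -13/12, c_1 = M_1/2 = 7/6, d_1 = (M_2 - M_1)/(6h_1) = -1/12. So s'(2) = -13/12.

-1.0833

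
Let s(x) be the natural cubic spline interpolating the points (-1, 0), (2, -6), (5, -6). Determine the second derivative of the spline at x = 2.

1

Write M_i for s''(x_i). With h_i = 3, 3 and divided differences Δ_i = -2, 0, the continuity of s' gives the tridiagonal system
  3·M_0 + 12·M_1 + 3·M_2 = 6(Δ_1 - Δ_0) = 12
Natural end conditions: M_0 = M_2 = 0.
Forward elimination and back-substitution give M_0 = 0, M_1 = 1, M_2 = 0.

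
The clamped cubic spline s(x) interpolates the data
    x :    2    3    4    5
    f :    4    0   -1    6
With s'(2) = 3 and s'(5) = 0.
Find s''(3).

Write M_i for s''(x_i). With h_i = 1, 1, 1 and divided differences Δ_i = -4, -1, 7, the continuity of s' gives the tridiagonal system
  1·M_0 + 4·M_1 + 1·M_2 = 6(Δ_1 - Δ_0) = 18
  1·M_1 + 4·M_2 + 1·M_3 = 6(Δ_2 - Δ_1) = 48
Clamped end conditions give two more equations: 2h_0·M_0 + h_0·M_1 = 6(Δ_0 - s'(2)) = -42 and h_2·M_2 + 2h_2·M_3 = 6(s'(5) - Δ_2) = -42.
Hence M_0 = -24, M_1 = 6, M_2 = 18, M_3 = -30.

6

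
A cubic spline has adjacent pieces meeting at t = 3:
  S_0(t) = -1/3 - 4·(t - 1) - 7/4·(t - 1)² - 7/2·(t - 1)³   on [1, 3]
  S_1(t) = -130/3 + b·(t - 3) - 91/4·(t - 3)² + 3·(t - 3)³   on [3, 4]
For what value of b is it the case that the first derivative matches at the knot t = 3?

S_0'(t) = -4 - 7/2·(t - 1) - 21/2·(t - 1)², so S_0'(3) = -53. On the right, S_1'(3) = b, so b = -53.

-53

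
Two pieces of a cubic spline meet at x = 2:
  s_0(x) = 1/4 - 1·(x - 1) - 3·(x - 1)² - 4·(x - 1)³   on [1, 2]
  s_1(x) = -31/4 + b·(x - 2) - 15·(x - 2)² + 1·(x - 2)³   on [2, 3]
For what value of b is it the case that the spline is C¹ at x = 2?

s_0'(x) = -1 - 6·(x - 1) - 12·(x - 1)², so s_0'(2) = -19. On the right, s_1'(2) = b, so b = -19.

-19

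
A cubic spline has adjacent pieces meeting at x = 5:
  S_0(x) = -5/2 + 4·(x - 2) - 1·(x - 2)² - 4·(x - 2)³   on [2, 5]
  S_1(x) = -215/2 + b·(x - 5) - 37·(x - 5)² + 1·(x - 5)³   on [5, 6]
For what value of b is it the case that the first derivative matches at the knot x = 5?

S_0'(x) = 4 - 2·(x - 2) - 12·(x - 2)², so S_0'(5) = -110. On the right, S_1'(5) = b, so b = -110.

-110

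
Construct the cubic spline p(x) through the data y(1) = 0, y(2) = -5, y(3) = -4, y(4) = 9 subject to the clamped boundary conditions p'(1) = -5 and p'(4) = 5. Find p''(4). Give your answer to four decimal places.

Let M_i = p''(x_i). Step sizes h_i = 1, 1, 1; slopes of the chords Δ_i = (y_(i+1) - y_i)/h_i = -5, 1, 13.
  1·M_0 + 4·M_1 + 1·M_2 = 6(Δ_1 - Δ_0) = 36
  1·M_1 + 4·M_2 + 1·M_3 = 6(Δ_2 - Δ_1) = 72
Clamped end conditions give two more equations: 2h_0·M_0 + h_0·M_1 = 6(Δ_0 - p'(1)) = 0 and h_2·M_2 + 2h_2·M_3 = 6(p'(4) - Δ_2) = -48.
Hence M_0 = -4/3, M_1 = 8/3, M_2 = 80/3, M_3 = -112/3.

-37.3333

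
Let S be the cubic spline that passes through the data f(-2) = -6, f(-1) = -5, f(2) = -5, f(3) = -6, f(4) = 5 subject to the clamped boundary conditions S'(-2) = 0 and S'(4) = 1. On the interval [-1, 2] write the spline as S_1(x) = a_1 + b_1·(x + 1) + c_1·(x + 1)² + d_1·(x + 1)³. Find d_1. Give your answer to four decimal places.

Write σ_i for S''(x_i). With h_i = 1, 3, 1, 1 and divided differences Δ_i = 1, 0, -1, 11, the continuity of S' gives the tridiagonal system
  1·σ_0 + 8·σ_1 + 3·σ_2 = 6(Δ_1 - Δ_0) = -6
  3·σ_1 + 8·σ_2 + 1·σ_3 = 6(Δ_2 - Δ_1) = -6
  1·σ_2 + 4·σ_3 + 1·σ_4 = 6(Δ_3 - Δ_2) = 72
Clamped end conditions give two more equations: 2h_0·σ_0 + h_0·σ_1 = 6(Δ_0 - S'(-2)) = 6 and h_3·σ_3 + 2h_3·σ_4 = 6(S'(4) - Δ_3) = -60.
Forward elimination and back-substitution give σ_0 = 50/19, σ_1 = 14/19, σ_2 = -92/19, σ_3 = 580/19, σ_4 = -860/19.
On [-1, 2], with S_1(x) = a_1 + b_1·(x + 1) + c_1·(x + 1)² + d_1·(x + 1)³: c_1 = σ_1/2 = 7/19, d_1 = (σ_2 - σ_1)/(6h_1) = -53/171, b_1 = Δ_1 - h_1(2σ_1 + σ_2)/6 = 32/19.

-0.3099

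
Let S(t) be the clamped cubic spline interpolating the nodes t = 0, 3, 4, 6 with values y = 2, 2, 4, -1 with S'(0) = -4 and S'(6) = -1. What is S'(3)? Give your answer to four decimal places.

Let M_i = S''(x_i). Step sizes h_i = 3, 1, 2; slopes of the chords Δ_i = (y_(i+1) - y_i)/h_i = 0, 2, -5/2.
  3·M_0 + 8·M_1 + 1·M_2 = 6(Δ_1 - Δ_0) = 12
  1·M_1 + 6·M_2 + 2·M_3 = 6(Δ_2 - Δ_1) = -27
Clamped end conditions give two more equations: 2h_0·M_0 + h_0·M_1 = 6(Δ_0 - S'(0)) = 24 and h_2·M_2 + 2h_2·M_3 = 6(S'(6) - Δ_2) = 9.
Solving: M_0 = 7/2, M_1 = 1, M_2 = -13/2, M_3 = 11/2.
On [3, 4], S'(t) = b_1 + 2c_1·(t - 3) + 3d_1·(t - 3)² with b_1 = Δ_1 - h_1(2M_1 + M_2)/6 = 11/4, c_1 = M_1/2 = 1/2, d_1 = (M_2 - M_1)/(6h_1) = -5/4. So S'(3) = 11/4.

2.7500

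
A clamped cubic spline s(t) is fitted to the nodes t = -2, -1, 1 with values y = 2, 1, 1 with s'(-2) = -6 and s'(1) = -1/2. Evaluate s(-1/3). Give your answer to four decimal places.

With M_i denoting the second derivative at x_i, h_i = 1, 2, and Δ_i = (y_(i+1) − y_i)/h_i = -1, 0:
  1·M_0 + 6·M_1 + 2·M_2 = 6(Δ_1 - Δ_0) = 6
Clamped end conditions give two more equations: 2h_0·M_0 + h_0·M_1 = 6(Δ_0 - s'(-2)) = 30 and h_1·M_1 + 2h_1·M_2 = 6(s'(1) - Δ_1) = -3.
Solving the tridiagonal system: M_0 = 95/6, M_1 = -5/3, M_2 = 1/12.
On [-1, 1], s(t) = 1 + 13/12·(t + 1) - 5/6·(t + 1)² + 7/48·(t + 1)³.
With (t + 1) = 2/3: s(-1/3) = 113/81.

1.3951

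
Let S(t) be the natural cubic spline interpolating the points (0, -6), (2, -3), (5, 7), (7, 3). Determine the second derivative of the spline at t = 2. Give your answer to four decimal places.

2.2637

Put M_i = S'' at the i-th knot. Here h = (2, 3, 2) and Δ = (3/2, 10/3, -2), so the interior equations h_(i-1)·M_(i-1) + 2(h_(i-1)+h_i)·M_i + h_i·M_(i+1) = 6(Δ_i − Δ_(i-1)) read
  2·M_0 + 10·M_1 + 3·M_2 = 6(Δ_1 - Δ_0) = 11
  3·M_1 + 10·M_2 + 2·M_3 = 6(Δ_2 - Δ_1) = -32
Natural end conditions: M_0 = M_3 = 0.
Hence M_0 = 0, M_1 = 206/91, M_2 = -353/91, M_3 = 0.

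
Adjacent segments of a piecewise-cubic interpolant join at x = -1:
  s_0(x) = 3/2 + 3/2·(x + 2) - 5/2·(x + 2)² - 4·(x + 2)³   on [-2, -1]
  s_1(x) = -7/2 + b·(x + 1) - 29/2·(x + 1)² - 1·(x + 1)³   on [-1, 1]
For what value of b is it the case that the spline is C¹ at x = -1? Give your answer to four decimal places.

-15.5000

s_0'(x) = 3/2 - 5·(x + 2) - 12·(x + 2)², so s_0'(-1) = -31/2. On the right, s_1'(-1) = b, so b = -31/2.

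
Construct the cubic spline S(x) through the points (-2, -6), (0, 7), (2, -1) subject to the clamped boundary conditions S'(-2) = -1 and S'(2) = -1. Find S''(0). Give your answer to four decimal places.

-15.7500

Write M_i for S''(x_i). With h_i = 2, 2 and divided differences Δ_i = 13/2, -4, the continuity of S' gives the tridiagonal system
  2·M_0 + 8·M_1 + 2·M_2 = 6(Δ_1 - Δ_0) = -63
Clamped end conditions give two more equations: 2h_0·M_0 + h_0·M_1 = 6(Δ_0 - S'(-2)) = 45 and h_1·M_1 + 2h_1·M_2 = 6(S'(2) - Δ_1) = 18.
Hence M_0 = 153/8, M_1 = -63/4, M_2 = 99/8.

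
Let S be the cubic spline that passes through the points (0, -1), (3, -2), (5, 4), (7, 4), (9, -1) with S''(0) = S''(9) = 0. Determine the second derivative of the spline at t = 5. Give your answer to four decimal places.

Write m_i for S''(x_i). With h_i = 3, 2, 2, 2 and divided differences Δ_i = -1/3, 3, 0, -5/2, the continuity of S' gives the tridiagonal system
  3·m_0 + 10·m_1 + 2·m_2 = 6(Δ_1 - Δ_0) = 20
  2·m_1 + 8·m_2 + 2·m_3 = 6(Δ_2 - Δ_1) = -18
  2·m_2 + 8·m_3 + 2·m_4 = 6(Δ_3 - Δ_2) = -15
Natural end conditions: m_0 = m_4 = 0.
Solving: m_0 = 0, m_1 = 357/142, m_2 = -365/142, m_3 = -175/142, m_4 = 0.

-2.5704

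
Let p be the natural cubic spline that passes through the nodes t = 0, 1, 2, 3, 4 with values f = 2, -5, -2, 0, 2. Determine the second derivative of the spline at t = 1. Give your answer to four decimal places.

16.5000

Write M_i for p''(x_i). With h_i = 1, 1, 1, 1 and divided differences Δ_i = -7, 3, 2, 2, the continuity of p' gives the tridiagonal system
  1·M_0 + 4·M_1 + 1·M_2 = 6(Δ_1 - Δ_0) = 60
  1·M_1 + 4·M_2 + 1·M_3 = 6(Δ_2 - Δ_1) = -6
  1·M_2 + 4·M_3 + 1·M_4 = 6(Δ_3 - Δ_2) = 0
Natural end conditions: M_0 = M_4 = 0.
Hence M_0 = 0, M_1 = 33/2, M_2 = -6, M_3 = 3/2, M_4 = 0.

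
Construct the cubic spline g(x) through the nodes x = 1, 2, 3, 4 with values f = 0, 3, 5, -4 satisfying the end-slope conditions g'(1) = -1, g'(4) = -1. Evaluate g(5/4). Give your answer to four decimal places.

0.0656

Let m_i = g''(x_i). Step sizes h_i = 1, 1, 1; slopes of the chords Δ_i = (y_(i+1) - y_i)/h_i = 3, 2, -9.
  1·m_0 + 4·m_1 + 1·m_2 = 6(Δ_1 - Δ_0) = -6
  1·m_1 + 4·m_2 + 1·m_3 = 6(Δ_2 - Δ_1) = -66
Clamped end conditions give two more equations: 2h_0·m_0 + h_0·m_1 = 6(Δ_0 - g'(1)) = 24 and h_2·m_2 + 2h_2·m_3 = 6(g'(4) - Δ_2) = 48.
Forward elimination and back-substitution give m_0 = 54/5, m_1 = 12/5, m_2 = -132/5, m_3 = 186/5.
On [1, 2], g(x) = 0 - 1·(x - 1) + 27/5·(x - 1)² - 7/5·(x - 1)³.
With (x - 1) = 1/4: g(5/4) = 21/320.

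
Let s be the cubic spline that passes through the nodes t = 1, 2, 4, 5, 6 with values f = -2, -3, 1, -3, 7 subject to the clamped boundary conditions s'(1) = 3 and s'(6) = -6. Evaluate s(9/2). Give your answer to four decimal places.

Write M_i for s''(x_i). With h_i = 1, 2, 1, 1 and divided differences Δ_i = -1, 2, -4, 10, the continuity of s' gives the tridiagonal system
  1·M_0 + 6·M_1 + 2·M_2 = 6(Δ_1 - Δ_0) = 18
  2·M_1 + 6·M_2 + 1·M_3 = 6(Δ_2 - Δ_1) = -36
  1·M_2 + 4·M_3 + 1·M_4 = 6(Δ_3 - Δ_2) = 84
Clamped end conditions give two more equations: 2h_0·M_0 + h_0·M_1 = 6(Δ_0 - s'(1)) = -24 and h_3·M_3 + 2h_3·M_4 = 6(s'(6) - Δ_3) = -96.
Hence M_0 = -285/16, M_1 = 93/8, M_2 = -543/32, M_3 = 681/16, M_4 = -2217/32.
On [4, 5], s(t) = 1 - 87/16·(t - 4) - 543/64·(t - 4)² + 635/64·(t - 4)³.
With (t - 4) = 1/2: s(9/2) = -1331/512.

-2.5996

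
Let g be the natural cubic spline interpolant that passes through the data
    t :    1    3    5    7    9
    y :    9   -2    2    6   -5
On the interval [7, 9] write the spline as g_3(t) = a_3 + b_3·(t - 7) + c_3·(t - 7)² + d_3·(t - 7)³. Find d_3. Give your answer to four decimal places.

0.4688

Let σ_i = g''(x_i). Step sizes h_i = 2, 2, 2, 2; slopes of the chords Δ_i = (y_(i+1) - y_i)/h_i = -11/2, 2, 2, -11/2.
  2·σ_0 + 8·σ_1 + 2·σ_2 = 6(Δ_1 - Δ_0) = 45
  2·σ_1 + 8·σ_2 + 2·σ_3 = 6(Δ_2 - Δ_1) = 0
  2·σ_2 + 8·σ_3 + 2·σ_4 = 6(Δ_3 - Δ_2) = -45
Natural end conditions: σ_0 = σ_4 = 0.
Solving: σ_0 = 0, σ_1 = 45/8, σ_2 = 0, σ_3 = -45/8, σ_4 = 0.
On [7, 9], with g_3(t) = a_3 + b_3·(t - 7) + c_3·(t - 7)² + d_3·(t - 7)³: c_3 = σ_3/2 = -45/16, d_3 = (σ_4 - σ_3)/(6h_3) = 15/32, b_3 = Δ_3 - h_3(2σ_3 + σ_4)/6 = -7/4.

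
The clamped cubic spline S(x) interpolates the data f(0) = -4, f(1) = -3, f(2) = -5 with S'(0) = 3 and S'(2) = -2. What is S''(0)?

-4

Write M_i for S''(x_i). With h_i = 1, 1 and divided differences Δ_i = 1, -2, the continuity of S' gives the tridiagonal system
  1·M_0 + 4·M_1 + 1·M_2 = 6(Δ_1 - Δ_0) = -18
Clamped end conditions give two more equations: 2h_0·M_0 + h_0·M_1 = 6(Δ_0 - S'(0)) = -12 and h_1·M_1 + 2h_1·M_2 = 6(S'(2) - Δ_1) = 0.
Hence M_0 = -4, M_1 = -4, M_2 = 2.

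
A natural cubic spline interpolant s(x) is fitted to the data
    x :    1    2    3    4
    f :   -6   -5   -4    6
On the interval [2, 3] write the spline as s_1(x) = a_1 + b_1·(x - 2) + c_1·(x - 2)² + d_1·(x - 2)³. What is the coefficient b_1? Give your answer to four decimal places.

Let σ_i = s''(x_i). Step sizes h_i = 1, 1, 1; slopes of the chords Δ_i = (y_(i+1) - y_i)/h_i = 1, 1, 10.
  1·σ_0 + 4·σ_1 + 1·σ_2 = 6(Δ_1 - Δ_0) = 0
  1·σ_1 + 4·σ_2 + 1·σ_3 = 6(Δ_2 - Δ_1) = 54
Natural end conditions: σ_0 = σ_3 = 0.
Forward elimination and back-substitution give σ_0 = 0, σ_1 = -18/5, σ_2 = 72/5, σ_3 = 0.
On [2, 3], with s_1(x) = a_1 + b_1·(x - 2) + c_1·(x - 2)² + d_1·(x - 2)³: c_1 = σ_1/2 = -9/5, d_1 = (σ_2 - σ_1)/(6h_1) = 3, b_1 = Δ_1 - h_1(2σ_1 + σ_2)/6 = -1/5.

-0.2000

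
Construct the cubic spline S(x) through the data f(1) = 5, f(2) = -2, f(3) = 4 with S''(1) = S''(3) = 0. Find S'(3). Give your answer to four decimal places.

Let σ_i = S''(x_i). Step sizes h_i = 1, 1; slopes of the chords Δ_i = (y_(i+1) - y_i)/h_i = -7, 6.
  1·σ_0 + 4·σ_1 + 1·σ_2 = 6(Δ_1 - Δ_0) = 78
Natural end conditions: σ_0 = σ_2 = 0.
Solving the tridiagonal system: σ_0 = 0, σ_1 = 39/2, σ_2 = 0.
On [2, 3], S'(x) = b_1 + 2c_1·(x - 2) + 3d_1·(x - 2)² with b_1 = Δ_1 - h_1(2σ_1 + σ_2)/6 = -1/2, c_1 = σ_1/2 = 39/4, d_1 = (σ_2 - σ_1)/(6h_1) = -13/4. So S'(3) = 37/4.

9.2500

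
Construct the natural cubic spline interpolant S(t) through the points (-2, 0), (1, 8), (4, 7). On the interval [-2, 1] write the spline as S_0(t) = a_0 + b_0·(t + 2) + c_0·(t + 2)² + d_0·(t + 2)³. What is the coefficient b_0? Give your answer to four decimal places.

Put M_i = S'' at the i-th knot. Here h = (3, 3) and Δ = (8/3, -1/3), so the interior equations h_(i-1)·M_(i-1) + 2(h_(i-1)+h_i)·M_i + h_i·M_(i+1) = 6(Δ_i − Δ_(i-1)) read
  3·M_0 + 12·M_1 + 3·M_2 = 6(Δ_1 - Δ_0) = -18
Natural end conditions: M_0 = M_2 = 0.
Forward elimination and back-substitution give M_0 = 0, M_1 = -3/2, M_2 = 0.
On [-2, 1], with S_0(t) = a_0 + b_0·(t + 2) + c_0·(t + 2)² + d_0·(t + 2)³: c_0 = M_0/2 = 0, d_0 = (M_1 - M_0)/(6h_0) = -1/12, b_0 = Δ_0 - h_0(2M_0 + M_1)/6 = 41/12.

3.4167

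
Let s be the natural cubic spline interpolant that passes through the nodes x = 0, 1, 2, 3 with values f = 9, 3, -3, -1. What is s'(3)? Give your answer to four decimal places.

4.1333

Put M_i = s'' at the i-th knot. Here h = (1, 1, 1) and Δ = (-6, -6, 2), so the interior equations h_(i-1)·M_(i-1) + 2(h_(i-1)+h_i)·M_i + h_i·M_(i+1) = 6(Δ_i − Δ_(i-1)) read
  1·M_0 + 4·M_1 + 1·M_2 = 6(Δ_1 - Δ_0) = 0
  1·M_1 + 4·M_2 + 1·M_3 = 6(Δ_2 - Δ_1) = 48
Natural end conditions: M_0 = M_3 = 0.
Hence M_0 = 0, M_1 = -16/5, M_2 = 64/5, M_3 = 0.
On [2, 3], s'(x) = b_2 + 2c_2·(x - 2) + 3d_2·(x - 2)² with b_2 = Δ_2 - h_2(2M_2 + M_3)/6 = -34/15, c_2 = M_2/2 = 32/5, d_2 = (M_3 - M_2)/(6h_2) = -32/15. So s'(3) = 62/15.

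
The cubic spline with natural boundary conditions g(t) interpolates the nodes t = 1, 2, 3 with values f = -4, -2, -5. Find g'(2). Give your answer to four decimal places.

-0.5000

Write M_i for g''(x_i). With h_i = 1, 1 and divided differences Δ_i = 2, -3, the continuity of g' gives the tridiagonal system
  1·M_0 + 4·M_1 + 1·M_2 = 6(Δ_1 - Δ_0) = -30
Natural end conditions: M_0 = M_2 = 0.
Solving: M_0 = 0, M_1 = -15/2, M_2 = 0.
On [2, 3], g'(t) = b_1 + 2c_1·(t - 2) + 3d_1·(t - 2)² with b_1 = Δ_1 - h_1(2M_1 + M_2)/6 = -1/2, c_1 = M_1/2 = -15/4, d_1 = (M_2 - M_1)/(6h_1) = 5/4. So g'(2) = -1/2.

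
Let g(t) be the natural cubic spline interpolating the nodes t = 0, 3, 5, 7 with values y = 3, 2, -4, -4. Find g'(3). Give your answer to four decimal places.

Write M_i for g''(x_i). With h_i = 3, 2, 2 and divided differences Δ_i = -1/3, -3, 0, the continuity of g' gives the tridiagonal system
  3·M_0 + 10·M_1 + 2·M_2 = 6(Δ_1 - Δ_0) = -16
  2·M_1 + 8·M_2 + 2·M_3 = 6(Δ_2 - Δ_1) = 18
Natural end conditions: M_0 = M_3 = 0.
Solving the tridiagonal system: M_0 = 0, M_1 = -41/19, M_2 = 53/19, M_3 = 0.
On [3, 5], g'(t) = b_1 + 2c_1·(t - 3) + 3d_1·(t - 3)² with b_1 = Δ_1 - h_1(2M_1 + M_2)/6 = -142/57, c_1 = M_1/2 = -41/38, d_1 = (M_2 - M_1)/(6h_1) = 47/114. So g'(3) = -142/57.

-2.4912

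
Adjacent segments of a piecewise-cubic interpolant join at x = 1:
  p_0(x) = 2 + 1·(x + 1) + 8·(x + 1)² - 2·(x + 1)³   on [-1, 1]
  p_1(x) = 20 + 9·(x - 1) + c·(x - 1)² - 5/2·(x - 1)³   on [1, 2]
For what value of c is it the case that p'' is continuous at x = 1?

p_0''(x) = 16 - 12·(x + 1), so p_0''(1) = -8. On the right, p_1''(1) = 2c, so c = -4.

-4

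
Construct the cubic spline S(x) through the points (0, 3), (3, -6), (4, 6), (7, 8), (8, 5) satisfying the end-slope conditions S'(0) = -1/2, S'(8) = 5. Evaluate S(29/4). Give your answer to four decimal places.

Let M_i = S''(x_i). Step sizes h_i = 3, 1, 3, 1; slopes of the chords Δ_i = (y_(i+1) - y_i)/h_i = -3, 12, 2/3, -3.
  3·M_0 + 8·M_1 + 1·M_2 = 6(Δ_1 - Δ_0) = 90
  1·M_1 + 8·M_2 + 3·M_3 = 6(Δ_2 - Δ_1) = -68
  3·M_2 + 8·M_3 + 1·M_4 = 6(Δ_3 - Δ_2) = -22
Clamped end conditions give two more equations: 2h_0·M_0 + h_0·M_1 = 6(Δ_0 - S'(0)) = -15 and h_3·M_3 + 2h_3·M_4 = 6(S'(8) - Δ_3) = 48.
Forward elimination and back-substitution give M_0 = -4643/432, M_1 = 3563/216, M_2 = -4199/432, M_3 = -485/216, M_4 = 10853/432.
On [7, 8], S(x) = 8 - 5563/864·(x - 7) - 485/432·(x - 7)² + 3941/864·(x - 7)³.
With (x - 7) = 1/4: S(29/4) = 39269/6144.

6.3914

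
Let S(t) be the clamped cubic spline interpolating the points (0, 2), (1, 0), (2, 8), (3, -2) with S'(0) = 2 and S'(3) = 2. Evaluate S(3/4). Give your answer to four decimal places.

Write σ_i for S''(x_i). With h_i = 1, 1, 1 and divided differences Δ_i = -2, 8, -10, the continuity of S' gives the tridiagonal system
  1·σ_0 + 4·σ_1 + 1·σ_2 = 6(Δ_1 - Δ_0) = 60
  1·σ_1 + 4·σ_2 + 1·σ_3 = 6(Δ_2 - Δ_1) = -108
Clamped end conditions give two more equations: 2h_0·σ_0 + h_0·σ_1 = 6(Δ_0 - S'(0)) = -24 and h_2·σ_2 + 2h_2·σ_3 = 6(S'(3) - Δ_2) = 72.
Hence σ_0 = -148/5, σ_1 = 176/5, σ_2 = -256/5, σ_3 = 308/5.
On [0, 1], S(t) = 2 + 2·t - 74/5·t² + 54/5·t³.
With t = 3/4: S(3/4) = -43/160.

-0.2688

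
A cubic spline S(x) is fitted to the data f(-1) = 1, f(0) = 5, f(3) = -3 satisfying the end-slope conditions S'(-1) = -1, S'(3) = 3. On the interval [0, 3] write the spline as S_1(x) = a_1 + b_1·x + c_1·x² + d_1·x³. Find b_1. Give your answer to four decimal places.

3.5000

With σ_i denoting the second derivative at x_i, h_i = 1, 3, and Δ_i = (y_(i+1) − y_i)/h_i = 4, -8/3:
  1·σ_0 + 8·σ_1 + 3·σ_2 = 6(Δ_1 - Δ_0) = -40
Clamped end conditions give two more equations: 2h_0·σ_0 + h_0·σ_1 = 6(Δ_0 - S'(-1)) = 30 and h_1·σ_1 + 2h_1·σ_2 = 6(S'(3) - Δ_1) = 34.
Solving: σ_0 = 21, σ_1 = -12, σ_2 = 35/3.
On [0, 3], with S_1(x) = a_1 + b_1·x + c_1·x² + d_1·x³: c_1 = σ_1/2 = -6, d_1 = (σ_2 - σ_1)/(6h_1) = 71/54, b_1 = Δ_1 - h_1(2σ_1 + σ_2)/6 = 7/2.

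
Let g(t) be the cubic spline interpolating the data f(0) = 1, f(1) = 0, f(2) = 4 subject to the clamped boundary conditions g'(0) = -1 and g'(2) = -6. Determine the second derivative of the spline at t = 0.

-10

Let M_i = g''(x_i). Step sizes h_i = 1, 1; slopes of the chords Δ_i = (y_(i+1) - y_i)/h_i = -1, 4.
  1·M_0 + 4·M_1 + 1·M_2 = 6(Δ_1 - Δ_0) = 30
Clamped end conditions give two more equations: 2h_0·M_0 + h_0·M_1 = 6(Δ_0 - g'(0)) = 0 and h_1·M_1 + 2h_1·M_2 = 6(g'(2) - Δ_1) = -60.
Solving the tridiagonal system: M_0 = -10, M_1 = 20, M_2 = -40.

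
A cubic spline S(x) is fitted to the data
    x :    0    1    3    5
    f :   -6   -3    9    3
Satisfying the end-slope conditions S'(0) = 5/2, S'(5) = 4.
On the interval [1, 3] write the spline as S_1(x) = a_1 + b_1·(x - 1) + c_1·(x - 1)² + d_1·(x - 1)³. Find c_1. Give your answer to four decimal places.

With M_i denoting the second derivative at x_i, h_i = 1, 2, 2, and Δ_i = (y_(i+1) − y_i)/h_i = 3, 6, -3:
  1·M_0 + 6·M_1 + 2·M_2 = 6(Δ_1 - Δ_0) = 18
  2·M_1 + 8·M_2 + 2·M_3 = 6(Δ_2 - Δ_1) = -54
Clamped end conditions give two more equations: 2h_0·M_0 + h_0·M_1 = 6(Δ_0 - S'(0)) = 3 and h_2·M_2 + 2h_2·M_3 = 6(S'(5) - Δ_2) = 42.
Solving the tridiagonal system: M_0 = -54/23, M_1 = 177/23, M_2 = -297/23, M_3 = 390/23.
On [1, 3], with S_1(x) = a_1 + b_1·(x - 1) + c_1·(x - 1)² + d_1·(x - 1)³: c_1 = M_1/2 = 177/46, d_1 = (M_2 - M_1)/(6h_1) = -79/46, b_1 = Δ_1 - h_1(2M_1 + M_2)/6 = 119/23.

3.8478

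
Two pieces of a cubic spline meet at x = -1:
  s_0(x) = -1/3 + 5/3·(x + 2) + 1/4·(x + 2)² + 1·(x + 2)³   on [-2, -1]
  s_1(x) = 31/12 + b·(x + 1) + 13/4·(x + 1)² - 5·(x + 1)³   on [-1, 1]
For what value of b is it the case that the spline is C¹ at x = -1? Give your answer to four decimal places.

5.1667

s_0'(x) = 5/3 + 1/2·(x + 2) + 3·(x + 2)², so s_0'(-1) = 31/6. On the right, s_1'(-1) = b, so b = 31/6.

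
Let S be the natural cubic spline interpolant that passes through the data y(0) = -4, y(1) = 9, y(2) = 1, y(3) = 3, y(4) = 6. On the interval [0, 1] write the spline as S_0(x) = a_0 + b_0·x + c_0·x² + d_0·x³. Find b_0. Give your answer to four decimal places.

19.3214

With M_i denoting the second derivative at x_i, h_i = 1, 1, 1, 1, and Δ_i = (y_(i+1) − y_i)/h_i = 13, -8, 2, 3:
  1·M_0 + 4·M_1 + 1·M_2 = 6(Δ_1 - Δ_0) = -126
  1·M_1 + 4·M_2 + 1·M_3 = 6(Δ_2 - Δ_1) = 60
  1·M_2 + 4·M_3 + 1·M_4 = 6(Δ_3 - Δ_2) = 6
Natural end conditions: M_0 = M_4 = 0.
Forward elimination and back-substitution give M_0 = 0, M_1 = -531/14, M_2 = 180/7, M_3 = -69/14, M_4 = 0.
On [0, 1], with S_0(x) = a_0 + b_0·x + c_0·x² + d_0·x³: c_0 = M_0/2 = 0, d_0 = (M_1 - M_0)/(6h_0) = -177/28, b_0 = Δ_0 - h_0(2M_0 + M_1)/6 = 541/28.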